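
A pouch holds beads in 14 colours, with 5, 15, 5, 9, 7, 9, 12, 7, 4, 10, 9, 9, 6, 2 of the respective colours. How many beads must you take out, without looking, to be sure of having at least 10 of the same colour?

100

In the worst case you take as many as possible of each colour without reaching 10: 5 + 9 + 5 + 9 + 7 + 9 + 9 + 7 + 4 + 9 + 9 + 9 + 6 + 2 = 99.
The next one must give 10 of some colour, so 99 + 1 = 100.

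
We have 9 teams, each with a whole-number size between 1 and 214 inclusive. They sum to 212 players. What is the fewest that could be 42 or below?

Let j be the number exceeding 42. Then the total is ≥ 43·j + 1·(9 − j) = 9 + 42j.
So 42j ≤ 203 and j ≤ 4; hence at least 9 − 4 = 5 are ≤ 42.
Exactly 5 works: 5 values at 1 and 4 at 43 total 177; raise one of the low values by 35 (still ≤ 42) to hit 212.

5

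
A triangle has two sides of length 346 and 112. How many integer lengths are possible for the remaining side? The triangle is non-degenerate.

The triangle inequality gives |346 − 112| < c < 346 + 112, i.e. 234 < c < 458.
So c can be any integer from 235 to 457: 223 values.

223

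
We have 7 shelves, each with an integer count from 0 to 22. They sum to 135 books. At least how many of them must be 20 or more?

1

Each value short of 20 is at most 19, costing at least 22 − 19 = 3 against the maximum total of 154.
We can afford to lose at most 154 − 135 = 19, so at most ⌊19/3⌋ = 6 fall short, and at least 1 are ≥ 20.
Exactly 1 works: 1 value at 22 and 6 at 19 total 136; lower one of the high values by 1 (still ≥ 20) to hit 135.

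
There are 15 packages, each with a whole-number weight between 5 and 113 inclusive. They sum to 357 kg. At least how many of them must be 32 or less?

5

Let j be the number exceeding 32. Then the total is ≥ 33·j + 5·(15 − j) = 75 + 28j.
So 28j ≤ 282 and j ≤ 10; hence at least 15 − 10 = 5 are ≤ 32.
Exactly 5 works: 5 values at 5 and 10 at 33 total 355; raise one of the low values by 2 (still ≤ 32) to hit 357.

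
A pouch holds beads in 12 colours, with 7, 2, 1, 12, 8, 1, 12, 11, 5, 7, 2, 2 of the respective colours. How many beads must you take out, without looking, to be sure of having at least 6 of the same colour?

In the worst case you take as many as possible of each colour without reaching 6: 5 + 2 + 1 + 5 + 5 + 1 + 5 + 5 + 5 + 5 + 2 + 2 = 43.
The next one must give 6 of some colour, so 43 + 1 = 44.

44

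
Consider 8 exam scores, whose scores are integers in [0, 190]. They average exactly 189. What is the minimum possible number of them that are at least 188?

6

The total is 8 × 189 = 1512.
If only k of them are at least 188, the other 8 − k are at most 187, so the total is at most k·190 + (8 − k)·187.
This must reach 1512, so k·190 + (8 − k)·187 ≥ 1512, giving k ≥ 6.
Exactly 6 works: 6 values at 190 and 2 at 187 total 1514; lower one of the high values by 2 (still ≥ 188) to hit 1512.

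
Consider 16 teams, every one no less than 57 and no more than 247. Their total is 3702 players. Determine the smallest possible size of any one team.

57

To make one team as small as possible, make the other 15 as large as possible.
The other 15 can take up 15 × 247 = 3705 ≥ 3702 − 57, so one team can sit at its floor of 57.
Achievable: one at 57 and the other 15 totalling 3645, which fits since 15 × 57 ≤ 3645 ≤ 15 × 247.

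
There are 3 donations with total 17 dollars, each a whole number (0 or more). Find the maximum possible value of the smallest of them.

5

If every one of the 3 were at least 6, the total would be at least 3 × 6 = 18 > 17.
Equality holds with 1 value of 5 and 2 values of 6.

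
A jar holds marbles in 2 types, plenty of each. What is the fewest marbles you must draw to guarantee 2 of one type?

You could draw 1 of every type without reaching 2 of any — 2 in all.
One more forces 2 of some type, so 2 + 1 = 3.

3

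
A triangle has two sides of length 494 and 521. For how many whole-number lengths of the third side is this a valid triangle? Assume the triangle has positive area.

987

The triangle inequality gives |494 − 521| < c < 494 + 521, i.e. 27 < c < 1015.
So c can be any integer from 28 to 1014: 987 values.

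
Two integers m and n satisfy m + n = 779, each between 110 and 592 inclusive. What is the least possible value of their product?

110704

For a fixed sum, mn is smallest when m and n are as far apart as possible.
At the endpoint m = 187, n = 779 − 187 = 592, so mn = 187 × 592 = 110704.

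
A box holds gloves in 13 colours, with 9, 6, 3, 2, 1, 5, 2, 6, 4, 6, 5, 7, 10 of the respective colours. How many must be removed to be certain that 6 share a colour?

In the worst case you take as many as possible of each colour without reaching 6: 5 + 5 + 3 + 2 + 1 + 5 + 2 + 5 + 4 + 5 + 5 + 5 + 5 = 52.
The next one must give 6 of some colour, so 52 + 1 = 53.

53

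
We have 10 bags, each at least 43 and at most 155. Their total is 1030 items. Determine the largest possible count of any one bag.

Maximizing one value means minimizing the remaining 9.
The other 9 contribute at least 9 × 43 = 387, leaving at most 1030 − 387 = 643.
But each bag is capped at 155, so the maximum is 155.
Achievable: one at 155 and the other 9 totalling 875, which fits since 9 × 43 ≤ 875 ≤ 9 × 155.

155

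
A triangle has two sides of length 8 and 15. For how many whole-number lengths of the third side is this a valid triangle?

The triangle inequality gives |8 − 15| < c < 8 + 15, i.e. 7 < c < 23.
So c can be any integer from 8 to 22: 15 values.

15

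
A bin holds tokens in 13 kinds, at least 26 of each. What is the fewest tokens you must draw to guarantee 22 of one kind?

274

You could draw 21 of every kind without reaching 22 of any — 273 in all.
One more forces 22 of some kind, so 273 + 1 = 274.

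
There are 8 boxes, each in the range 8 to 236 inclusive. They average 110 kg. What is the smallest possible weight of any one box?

8

To make one box as small as possible, make the other 7 as large as possible.
The total is 8 × 110 = 880.
The other 7 can take up 7 × 236 = 1652 ≥ 880 − 8, so one box can sit at its floor of 8.
Achievable: one at 8 and the other 7 totalling 872, which fits since 7 × 8 ≤ 872 ≤ 7 × 236.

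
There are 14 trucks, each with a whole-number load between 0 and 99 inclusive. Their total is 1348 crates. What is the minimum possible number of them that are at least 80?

Each value short of 80 is at most 79, costing at least 99 − 79 = 20 against the maximum total of 1386.
We can afford to lose at most 1386 − 1348 = 38, so at most ⌊38/20⌋ = 1 fall short, and at least 13 are ≥ 80.
Exactly 13 works: 13 values at 99 and 1 at 79 total 1366; lower one of the high values by 18 (still ≥ 80) to hit 1348.

13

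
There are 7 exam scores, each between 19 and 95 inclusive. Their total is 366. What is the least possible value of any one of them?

19

To make one score as small as possible, make the other 6 as large as possible.
The other 6 can take up 6 × 95 = 570 ≥ 366 − 19, so one score can sit at its floor of 19.
Achievable: one at 19 and the other 6 totalling 347, which fits since 6 × 19 ≤ 347 ≤ 6 × 95.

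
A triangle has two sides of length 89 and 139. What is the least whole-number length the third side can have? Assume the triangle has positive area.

The third side must exceed |89 − 139| = 50.
The smallest integer above 50 is 51.

51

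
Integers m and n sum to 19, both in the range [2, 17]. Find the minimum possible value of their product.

mn = m(19 − m) is concave in m, so over [2, 17] it is minimized at an endpoint.
At the endpoint m = 2, n = 19 − 2 = 17, so mn = 2 × 17 = 34.

34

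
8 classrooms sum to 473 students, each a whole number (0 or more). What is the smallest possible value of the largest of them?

The average is 473/8 > 59, so not all 8 can be 59 or less; the largest is ≥ 60.
Achievable: 1 of them at 60 and 7 at 59 total 473.

60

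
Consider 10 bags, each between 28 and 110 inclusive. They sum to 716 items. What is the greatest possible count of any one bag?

Maximizing one value means minimizing the remaining 9.
The other 9 contribute at least 9 × 28 = 252, leaving at most 716 − 252 = 464.
But each bag is capped at 110, so the maximum is 110.
Achievable: one at 110 and the other 9 totalling 606, which fits since 9 × 28 ≤ 606 ≤ 9 × 110.

110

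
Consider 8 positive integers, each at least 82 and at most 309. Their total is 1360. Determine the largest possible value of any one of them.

To make one integer as large as possible, make the other 7 as small as possible.
The other 7 contribute at least 7 × 82 = 574, leaving at most 1360 − 574 = 786.
But each integer is capped at 309, so the maximum is 309.
Achievable: one at 309 and the other 7 totalling 1051, which fits since 7 × 82 ≤ 1051 ≤ 7 × 309.

309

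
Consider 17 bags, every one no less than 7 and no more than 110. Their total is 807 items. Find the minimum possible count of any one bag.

7

To make one bag as small as possible, make the other 16 as large as possible.
The other 16 can take up 16 × 110 = 1760 ≥ 807 − 7, so one bag can sit at its floor of 7.
Achievable: one at 7 and the other 16 totalling 800, which fits since 16 × 7 ≤ 800 ≤ 16 × 110.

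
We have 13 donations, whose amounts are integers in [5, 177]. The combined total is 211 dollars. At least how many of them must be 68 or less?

If only k of them are at most 68, the other 13 − k are at least 69, so the total is at least (13 − k)·69 + k·5.
This is ≤ 211, so (13 − k)·69 + 5k ≤ 211, which gives k ≥ 11.
Exactly 11 works: 11 values at 5 and 2 at 69 total 193; raise one of the low values by 18 (still ≤ 68) to hit 211.

11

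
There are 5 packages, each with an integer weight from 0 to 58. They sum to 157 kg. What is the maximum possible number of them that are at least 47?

3

If k of the values are ≥ 47, the total is ≥ 47k + 0(5 − k).
Setting 47k + 0(5 − k) ≤ 157 gives 47k ≤ 157, so k ≤ 3.
k = 3 is achieved by 3 values at 47 and 2 at 0, total 141; add 16 to one value (staying below 47) to reach 157.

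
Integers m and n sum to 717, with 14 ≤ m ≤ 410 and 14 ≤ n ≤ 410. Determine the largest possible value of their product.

128522

mn = m(717 − m) is maximized when m is as near 717/2 as the bounds allow.
Taking m = 358 and n = 359 (both in [14, 410]) gives mn = 128522.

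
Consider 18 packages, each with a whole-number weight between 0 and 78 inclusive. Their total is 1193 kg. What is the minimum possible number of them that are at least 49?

11

Each value short of 49 is at most 48, costing at least 78 − 48 = 30 against the maximum total of 1404.
We can afford to lose at most 1404 − 1193 = 211, so at most ⌊211/30⌋ = 7 fall short, and at least 11 are ≥ 49.
Exactly 11 works: 11 values at 78 and 7 at 48 total 1194; lower one of the high values by 1 (still ≥ 49) to hit 1193.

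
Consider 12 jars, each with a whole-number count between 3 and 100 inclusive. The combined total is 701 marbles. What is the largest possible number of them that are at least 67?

10

With k values at 67 or above and the rest at least 3, the sum is at least 36 + 64k.
Since the sum is 701, we need 64k ≤ 665, i.e. k ≤ 10.
k = 10 is achieved by 10 values at 67 and 2 at 3, total 676; add 25 to one value (staying below 67) to reach 701.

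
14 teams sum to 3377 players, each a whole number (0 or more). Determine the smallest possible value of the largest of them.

Some value must be at least ⌈3377/14⌉ = 242, since 14 × 241 = 3374 < 3377.
Taking 11 copies of 241 and 3 copies of 242 gives exactly 3377, so 242 is attained.

242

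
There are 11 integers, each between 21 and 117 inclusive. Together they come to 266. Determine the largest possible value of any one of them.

56

To make one integer as large as possible, make the other 10 as small as possible.
The other 10 contribute at least 10 × 21 = 210, leaving at most 266 − 210 = 56.
Since 56 ≤ 117, this is achievable: one at 56 and 10 at 21.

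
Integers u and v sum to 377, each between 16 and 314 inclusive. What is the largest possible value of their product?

35532

With u + v fixed, uv peaks when the two are closest together.
Taking u = 188 and v = 189 (both in [16, 314]) gives uv = 35532.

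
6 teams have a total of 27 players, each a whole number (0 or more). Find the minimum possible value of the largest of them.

The average is 27/6 > 4, so not all 6 can be 4 or less; the largest is ≥ 5.
Equality holds with 3 values of 5 and 3 values of 4.

5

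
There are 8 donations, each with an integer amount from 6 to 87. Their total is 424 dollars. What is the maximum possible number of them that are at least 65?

6

If k of the values are ≥ 65, the total is ≥ 65k + 6(8 − k).
Setting 65k + 6(8 − k) ≤ 424 gives 59k ≤ 376, so k ≤ 6.
k = 6 is achieved by 6 values at 65 and 2 at 6, total 402; add 22 to one value (staying below 65) to reach 424.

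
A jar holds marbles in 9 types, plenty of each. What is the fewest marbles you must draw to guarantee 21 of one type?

In the worst case you draw 20 of each of the 9 types: 9 × 20 = 180.
One more forces 21 of some type, so 180 + 1 = 181.

181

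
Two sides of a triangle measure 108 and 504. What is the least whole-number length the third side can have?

The third side must exceed |108 − 504| = 396.
The smallest integer above 396 is 397.

397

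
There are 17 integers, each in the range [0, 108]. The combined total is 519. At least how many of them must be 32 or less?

Each value above 32 is at least 33, contributing at least 33 − 0 = 33 above the floor 0.
The sum exceeds the floor total 0 by 519, so at most ⌊519/33⌋ = 15 exceed 32, and at least 2 are ≤ 32.
Exactly 2 works: 2 values at 0 and 15 at 33 total 495; raise one of the low values by 24 (still ≤ 32) to hit 519.

2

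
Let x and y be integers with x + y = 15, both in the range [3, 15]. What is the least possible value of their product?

Since x + y is fixed, pushing one of them to its bound minimizes the product.
The extreme feasible split is x = 3, y = 12, giving xy = 36.

36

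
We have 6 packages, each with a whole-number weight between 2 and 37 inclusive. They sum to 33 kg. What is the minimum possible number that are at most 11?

4

If only k of them are at most 11, the other 6 − k are at least 12, so the total is at least (6 − k)·12 + k·2.
This is ≤ 33, so (6 − k)·12 + 2k ≤ 33, which gives k ≥ 4.
Exactly 4 works: 4 values at 2 and 2 at 12 total 32; raise one of the low values by 1 (still ≤ 11) to hit 33.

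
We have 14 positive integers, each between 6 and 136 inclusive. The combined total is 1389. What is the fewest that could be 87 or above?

4

Each value short of 87 is at most 86, costing at least 136 − 86 = 50 against the maximum total of 1904.
We can afford to lose at most 1904 − 1389 = 515, so at most ⌊515/50⌋ = 10 fall short, and at least 4 are ≥ 87.
Exactly 4 works: 4 values at 136 and 10 at 86 total 1404; lower one of the high values by 15 (still ≥ 87) to hit 1389.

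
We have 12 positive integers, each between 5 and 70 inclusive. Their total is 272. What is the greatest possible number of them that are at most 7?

Each value at 7 or below falls at least 70 − 7 = 63 short of the ceiling 70.
The ceiling total is 12 × 70 = 840, and we need 272, so at most ⌊(840 − 272)/63⌋ = 9 can be that low.
k = 9 is achieved by 9 values at 7 and 3 at 70, total 273; lower one of the 70's by 1 (still > 7) to reach 272.

9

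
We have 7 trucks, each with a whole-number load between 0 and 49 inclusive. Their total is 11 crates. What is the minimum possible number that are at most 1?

Let j be the number exceeding 1. Then the total is ≥ 2·j + 0·(7 − j) = 0 + 2j.
So 2j ≤ 11 and j ≤ 5; hence at least 7 − 5 = 2 are ≤ 1.
Exactly 2 works: 2 values at 0 and 5 at 2 total 10; raise one of the low values by 1 (still ≤ 1) to hit 11.

2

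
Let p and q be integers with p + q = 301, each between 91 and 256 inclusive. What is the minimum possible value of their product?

19110

For a fixed sum, pq is smallest when p and q are as far apart as possible.
At the endpoint p = 91, q = 301 − 91 = 210, so pq = 91 × 210 = 19110.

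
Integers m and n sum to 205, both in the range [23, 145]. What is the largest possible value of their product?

10506

With m + n fixed, mn peaks when the two are closest together.
Taking m = 102 and n = 103 (both in [23, 145]) gives mn = 10506.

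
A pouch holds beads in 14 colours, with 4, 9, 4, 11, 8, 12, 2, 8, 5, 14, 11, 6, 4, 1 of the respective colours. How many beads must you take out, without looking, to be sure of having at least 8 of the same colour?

76

In the worst case you take as many as possible of each colour without reaching 8: 4 + 7 + 4 + 7 + 7 + 7 + 2 + 7 + 5 + 7 + 7 + 6 + 4 + 1 = 75.
The next one must give 8 of some colour, so 75 + 1 = 76.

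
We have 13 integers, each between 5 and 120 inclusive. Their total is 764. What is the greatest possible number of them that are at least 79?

9

With k values at 79 or above and the rest at least 5, the sum is at least 65 + 74k.
Since the sum is 764, we need 74k ≤ 699, i.e. k ≤ 9.
k = 9 is achieved by 9 values at 79 and 4 at 5, total 731; add 33 to one value (staying below 79) to reach 764.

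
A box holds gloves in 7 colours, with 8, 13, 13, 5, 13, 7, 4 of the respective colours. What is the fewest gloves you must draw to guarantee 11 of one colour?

In the worst case you take as many as possible of each colour without reaching 11: 8 + 10 + 10 + 5 + 10 + 7 + 4 = 54.
The next one must give 11 of some colour, so 54 + 1 = 55.

55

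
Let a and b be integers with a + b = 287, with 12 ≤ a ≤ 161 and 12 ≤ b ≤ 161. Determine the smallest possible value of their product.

20286

ab = a(287 − a) is concave in a, so over [126, 161] it is minimized at an endpoint.
At the endpoint a = 126, b = 287 − 126 = 161, so ab = 126 × 161 = 20286.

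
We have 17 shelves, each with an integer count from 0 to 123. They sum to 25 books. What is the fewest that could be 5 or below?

If only k of them are at most 5, the other 17 − k are at least 6, so the total is at least (17 − k)·6 + k·0.
This is ≤ 25, so (17 − k)·6 + 0k ≤ 25, which gives k ≥ 13.
Exactly 13 works: 13 values at 0 and 4 at 6 total 24; raise one of the low values by 1 (still ≤ 5) to hit 25.

13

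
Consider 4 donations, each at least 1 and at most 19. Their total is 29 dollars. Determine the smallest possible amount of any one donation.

To make one donation as small as possible, make the other 3 as large as possible.
The other 3 can take up 3 × 19 = 57 ≥ 29 − 1, so one donation can sit at its floor of 1.
Achievable: one at 1 and the other 3 totalling 28, which fits since 3 × 1 ≤ 28 ≤ 3 × 19.

1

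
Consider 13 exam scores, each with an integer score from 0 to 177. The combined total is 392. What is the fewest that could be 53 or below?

6

If only k of them are at most 53, the other 13 − k are at least 54, so the total is at least (13 − k)·54 + k·0.
This is ≤ 392, so (13 − k)·54 + 0k ≤ 392, which gives k ≥ 6.
Exactly 6 works: 6 values at 0 and 7 at 54 total 378; raise one of the low values by 14 (still ≤ 53) to hit 392.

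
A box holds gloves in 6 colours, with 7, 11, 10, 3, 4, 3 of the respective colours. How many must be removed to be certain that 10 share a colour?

In the worst case you take as many as possible of each colour without reaching 10: 7 + 9 + 9 + 3 + 4 + 3 = 35.
The next one must give 10 of some colour, so 35 + 1 = 36.

36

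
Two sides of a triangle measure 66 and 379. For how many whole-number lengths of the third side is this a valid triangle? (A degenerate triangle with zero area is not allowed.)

131

The triangle inequality gives |66 − 379| < c < 66 + 379, i.e. 313 < c < 445.
So c can be any integer from 314 to 444: 131 values.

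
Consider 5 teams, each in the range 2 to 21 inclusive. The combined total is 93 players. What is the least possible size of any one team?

9

To make one team as small as possible, make the other 4 as large as possible.
The other 4 contribute at most 4 × 21 = 84, leaving at least 93 − 84 = 9.
Since 9 ≥ 2, this is achievable: one at 9 and 4 at 21.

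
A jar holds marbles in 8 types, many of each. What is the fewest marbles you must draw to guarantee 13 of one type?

You could draw 12 of every type without reaching 13 of any — 96 in all.
One more forces 13 of some type, so 96 + 1 = 97.

97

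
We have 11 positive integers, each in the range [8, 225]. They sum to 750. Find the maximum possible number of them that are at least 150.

4

Suppose k of them are at least 150. Those contribute at least 150 each and the other 11 − k at least 8 each.
So the total is at least 150k + 8(11 − k) = 88 + 142k. This must be ≤ 750, giving k ≤ 4.
k = 4 is achieved by 4 values at 150 and 7 at 8, total 656; add 94 to one value (staying below 150) to reach 750.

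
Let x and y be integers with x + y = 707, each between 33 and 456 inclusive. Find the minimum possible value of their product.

114456

xy = x(707 − x) is concave in x, so over [251, 456] it is minimized at an endpoint.
At the endpoint x = 251, y = 707 − 251 = 456, so xy = 251 × 456 = 114456.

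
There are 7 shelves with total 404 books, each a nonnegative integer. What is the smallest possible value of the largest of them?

Some value must be at least ⌈404/7⌉ = 58, since 7 × 57 = 399 < 404.
Taking 2 copies of 57 and 5 copies of 58 gives exactly 404, so 58 is attained.

58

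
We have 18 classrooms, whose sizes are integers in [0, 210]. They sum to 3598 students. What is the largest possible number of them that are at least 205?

17

If k of the values are ≥ 205, the total is ≥ 205k + 0(18 − k).
Setting 205k + 0(18 − k) ≤ 3598 gives 205k ≤ 3598, so k ≤ 17.
k = 17 is achieved by 17 values at 205 and 1 at 0, total 3485; add 113 to one value (staying below 205) to reach 3598.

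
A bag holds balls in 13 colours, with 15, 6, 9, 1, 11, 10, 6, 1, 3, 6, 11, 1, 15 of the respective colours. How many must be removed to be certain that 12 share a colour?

In the worst case you take as many as possible of each colour without reaching 12: 11 + 6 + 9 + 1 + 11 + 10 + 6 + 1 + 3 + 6 + 11 + 1 + 11 = 87.
The next one must give 12 of some colour, so 87 + 1 = 88.

88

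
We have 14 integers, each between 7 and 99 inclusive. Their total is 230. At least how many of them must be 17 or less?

2

Each value above 17 is at least 18, contributing at least 18 − 7 = 11 above the floor 7.
The sum exceeds the floor total 98 by 132, so at most ⌊132/11⌋ = 12 exceed 17, and at least 2 are ≤ 17.
Exactly 2 works: 2 values at 7 and 12 at 18 total 230.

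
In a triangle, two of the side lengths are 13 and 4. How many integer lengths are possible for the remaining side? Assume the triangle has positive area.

The triangle inequality gives |13 − 4| < c < 13 + 4, i.e. 9 < c < 17.
So c can be any integer from 10 to 16: 7 values.

7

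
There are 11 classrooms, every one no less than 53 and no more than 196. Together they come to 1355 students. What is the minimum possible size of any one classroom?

53

To make one classroom as small as possible, make the other 10 as large as possible.
The other 10 can take up 10 × 196 = 1960 ≥ 1355 − 53, so one classroom can sit at its floor of 53.
Achievable: one at 53 and the other 10 totalling 1302, which fits since 10 × 53 ≤ 1302 ≤ 10 × 196.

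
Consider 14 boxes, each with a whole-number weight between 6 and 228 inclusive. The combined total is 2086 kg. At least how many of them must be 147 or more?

1

If only k of them are at least 147, the other 14 − k are at most 146, so the total is at most k·228 + (14 − k)·146.
This must reach 2086, so k·228 + (14 − k)·146 ≥ 2086, giving k ≥ 1.
Exactly 1 works: 1 value at 228 and 13 at 146 total 2126; lower one of the high values by 40 (still ≥ 147) to hit 2086.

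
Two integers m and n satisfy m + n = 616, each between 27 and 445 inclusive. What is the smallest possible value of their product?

76095

mn = m(616 − m) is concave in m, so over [171, 445] it is minimized at an endpoint.
The extreme feasible split is m = 171, n = 445, giving mn = 76095.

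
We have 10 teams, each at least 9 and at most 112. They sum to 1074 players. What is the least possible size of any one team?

66

Minimizing one value means maximizing the remaining 9.
The other 9 contribute at most 9 × 112 = 1008, leaving at least 1074 − 1008 = 66.
Since 66 ≥ 9, this is achievable: one at 66 and 9 at 112.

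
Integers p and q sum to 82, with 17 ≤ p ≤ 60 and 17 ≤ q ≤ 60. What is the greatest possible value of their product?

1681

pq = p(82 − p) is maximized when p is as near 82/2 as the bounds allow.
Taking p = 41 and q = 41 (both in [17, 60]) gives pq = 1681.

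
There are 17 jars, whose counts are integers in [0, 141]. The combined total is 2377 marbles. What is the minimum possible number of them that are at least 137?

13

Each value short of 137 is at most 136, costing at least 141 − 136 = 5 against the maximum total of 2397.
We can afford to lose at most 2397 − 2377 = 20, so at most ⌊20/5⌋ = 4 fall short, and at least 13 are ≥ 137.
Exactly 13 works: 13 values at 141 and 4 at 136 total 2377.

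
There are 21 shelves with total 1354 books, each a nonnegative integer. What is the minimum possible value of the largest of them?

65

The average is 1354/21 > 64, so not all 21 can be 64 or less; the largest is ≥ 65.
Taking 11 copies of 64 and 10 copies of 65 gives exactly 1354, so 65 is attained.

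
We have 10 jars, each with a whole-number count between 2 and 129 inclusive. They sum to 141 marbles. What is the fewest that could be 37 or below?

7

If only k of them are at most 37, the other 10 − k are at least 38, so the total is at least (10 − k)·38 + k·2.
This is ≤ 141, so (10 − k)·38 + 2k ≤ 141, which gives k ≥ 7.
Exactly 7 works: 7 values at 2 and 3 at 38 total 128; raise one of the low values by 13 (still ≤ 37) to hit 141.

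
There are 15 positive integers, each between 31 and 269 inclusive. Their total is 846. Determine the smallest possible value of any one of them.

31

To make one integer as small as possible, make the other 14 as large as possible.
The other 14 can take up 14 × 269 = 3766 ≥ 846 − 31, so one integer can sit at its floor of 31.
Achievable: one at 31 and the other 14 totalling 815, which fits since 14 × 31 ≤ 815 ≤ 14 × 269.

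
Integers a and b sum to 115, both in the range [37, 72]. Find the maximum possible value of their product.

With a + b fixed, ab peaks when the two are closest together.
Taking a = 57 and b = 58 (both in [37, 72]) gives ab = 3306.

3306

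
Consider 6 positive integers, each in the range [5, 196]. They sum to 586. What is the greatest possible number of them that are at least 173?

3

With k values at 173 or above and the rest at least 5, the sum is at least 30 + 168k.
Since the sum is 586, we need 168k ≤ 556, i.e. k ≤ 3.
k = 3 is achieved by 3 values at 173 and 3 at 5, total 534; add 52 to one value (staying below 173) to reach 586.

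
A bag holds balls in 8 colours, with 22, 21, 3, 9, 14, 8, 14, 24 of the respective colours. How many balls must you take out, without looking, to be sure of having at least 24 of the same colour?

115

In the worst case you take as many as possible of each colour without reaching 24: 22 + 21 + 3 + 9 + 14 + 8 + 14 + 23 = 114.
The next one must give 24 of some colour, so 114 + 1 = 115.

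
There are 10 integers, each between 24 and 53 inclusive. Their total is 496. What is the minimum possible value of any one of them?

24

Minimizing one value means maximizing the remaining 9.
The other 9 can take up 9 × 53 = 477 ≥ 496 − 24, so one integer can sit at its floor of 24.
Achievable: one at 24 and the other 9 totalling 472, which fits since 9 × 24 ≤ 472 ≤ 9 × 53.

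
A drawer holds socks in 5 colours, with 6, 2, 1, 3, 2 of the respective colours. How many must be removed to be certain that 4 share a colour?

12

In the worst case you take as many as possible of each colour without reaching 4: 3 + 2 + 1 + 3 + 2 = 11.
The next one must give 4 of some colour, so 11 + 1 = 12.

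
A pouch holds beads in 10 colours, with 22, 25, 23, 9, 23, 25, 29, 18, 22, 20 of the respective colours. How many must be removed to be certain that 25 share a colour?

In the worst case you take as many as possible of each colour without reaching 25: 22 + 24 + 23 + 9 + 23 + 24 + 24 + 18 + 22 + 20 = 209.
The next one must give 25 of some colour, so 209 + 1 = 210.

210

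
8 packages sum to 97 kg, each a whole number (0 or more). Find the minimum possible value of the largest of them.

Some value must be at least ⌈97/8⌉ = 13, since 8 × 12 = 96 < 97.
Achievable: 1 of them at 13 and 7 at 12 total 97.

13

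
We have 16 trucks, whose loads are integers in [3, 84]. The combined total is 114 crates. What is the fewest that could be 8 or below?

Each value above 8 is at least 9, contributing at least 9 − 3 = 6 above the floor 3.
The sum exceeds the floor total 48 by 66, so at most ⌊66/6⌋ = 11 exceed 8, and at least 5 are ≤ 8.
Exactly 5 works: 5 values at 3 and 11 at 9 total 114.

5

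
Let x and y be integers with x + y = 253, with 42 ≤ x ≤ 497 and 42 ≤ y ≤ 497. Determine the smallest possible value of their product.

8862

xy = x(253 − x) is concave in x, so over [42, 211] it is minimized at an endpoint.
At the endpoint x = 42, y = 253 − 42 = 211, so xy = 42 × 211 = 8862.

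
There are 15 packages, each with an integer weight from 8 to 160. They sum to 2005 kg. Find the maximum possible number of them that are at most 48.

3

Each value at 48 or below falls at least 160 − 48 = 112 short of the ceiling 160.
The ceiling total is 15 × 160 = 2400, and we need 2005, so at most ⌊(2400 − 2005)/112⌋ = 3 can be that low.
k = 3 is achieved by 3 values at 48 and 12 at 160, total 2064; lower one of the 160's by 59 (still > 48) to reach 2005.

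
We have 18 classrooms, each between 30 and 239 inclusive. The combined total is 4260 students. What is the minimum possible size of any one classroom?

Minimizing one value means maximizing the remaining 17.
The other 17 contribute at most 17 × 239 = 4063, leaving at least 4260 − 4063 = 197.
Since 197 ≥ 30, this is achievable: one at 197 and 17 at 239.

197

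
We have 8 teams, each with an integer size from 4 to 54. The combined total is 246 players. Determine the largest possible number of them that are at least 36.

Suppose k of them are at least 36. Those contribute at least 36 each and the other 8 − k at least 4 each.
So the total is at least 36k + 4(8 − k) = 32 + 32k. This must be ≤ 246, giving k ≤ 6.
k = 6 is achieved by 6 values at 36 and 2 at 4, total 224; add 22 to one value (staying below 36) to reach 246.

6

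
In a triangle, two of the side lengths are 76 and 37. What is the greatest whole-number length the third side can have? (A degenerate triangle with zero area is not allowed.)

112

The third side must be less than 76 + 37 = 113.
The largest integer below 113 is 112.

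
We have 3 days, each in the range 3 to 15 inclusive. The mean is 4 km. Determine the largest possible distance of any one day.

To make one day as large as possible, make the other 2 as small as possible.
The total is 3 × 4 = 12.
The other 2 contribute at least 2 × 3 = 6, leaving at most 12 − 6 = 6.
Since 6 ≤ 15, this is achievable: one at 6 and 2 at 3.

6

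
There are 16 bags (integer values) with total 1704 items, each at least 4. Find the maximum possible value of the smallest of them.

The 16 values sum to 1704, so their minimum is at most ⌊1704/16⌋ = 106.
Taking 8 copies of 106 and 8 copies of 107 gives exactly 1704, so 106 is attained.

106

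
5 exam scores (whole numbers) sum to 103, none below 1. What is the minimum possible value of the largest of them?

21

If every one of the 5 were at most 20, the total would be at most 5 × 20 = 100 < 103.
Taking 2 copies of 20 and 3 copies of 21 gives exactly 103, so 21 is attained.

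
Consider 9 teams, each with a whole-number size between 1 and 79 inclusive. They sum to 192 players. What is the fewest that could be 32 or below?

Each value above 32 is at least 33, contributing at least 33 − 1 = 32 above the floor 1.
The sum exceeds the floor total 9 by 183, so at most ⌊183/32⌋ = 5 exceed 32, and at least 4 are ≤ 32.
Exactly 4 works: 4 values at 1 and 5 at 33 total 169; raise one of the low values by 23 (still ≤ 32) to hit 192.

4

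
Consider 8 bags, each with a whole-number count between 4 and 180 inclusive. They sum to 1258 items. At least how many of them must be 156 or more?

1

Each value short of 156 is at most 155, costing at least 180 − 155 = 25 against the maximum total of 1440.
We can afford to lose at most 1440 − 1258 = 182, so at most ⌊182/25⌋ = 7 fall short, and at least 1 are ≥ 156.
Exactly 1 works: 1 value at 180 and 7 at 155 total 1265; lower one of the high values by 7 (still ≥ 156) to hit 1258.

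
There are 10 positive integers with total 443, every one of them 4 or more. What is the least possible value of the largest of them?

If every one of the 10 were at most 44, the total would be at most 10 × 44 = 440 < 443.
Equality holds with 3 values of 45 and 7 values of 44.

45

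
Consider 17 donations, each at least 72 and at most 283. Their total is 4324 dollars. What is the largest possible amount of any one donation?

283

Maximizing one value means minimizing the remaining 16.
The other 16 contribute at least 16 × 72 = 1152, leaving at most 4324 − 1152 = 3172.
But each donation is capped at 283, so the maximum is 283.
Achievable: one at 283 and the other 16 totalling 4041, which fits since 16 × 72 ≤ 4041 ≤ 16 × 283.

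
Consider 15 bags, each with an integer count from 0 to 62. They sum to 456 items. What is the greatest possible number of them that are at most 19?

11

Each value at 19 or below falls at least 62 − 19 = 43 short of the ceiling 62.
The ceiling total is 15 × 62 = 930, and we need 456, so at most ⌊(930 − 456)/43⌋ = 11 can be that low.
k = 11 is achieved by 11 values at 19 and 4 at 62, total 457; lower one of the 62's by 1 (still > 19) to reach 456.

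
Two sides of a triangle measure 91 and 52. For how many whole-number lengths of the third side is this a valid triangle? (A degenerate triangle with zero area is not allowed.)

The triangle inequality gives |91 − 52| < c < 91 + 52, i.e. 39 < c < 143.
So c can be any integer from 40 to 142: 103 values.

103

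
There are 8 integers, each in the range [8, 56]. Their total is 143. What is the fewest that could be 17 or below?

1

Let j be the number exceeding 17. Then the total is ≥ 18·j + 8·(8 − j) = 64 + 10j.
So 10j ≤ 79 and j ≤ 7; hence at least 8 − 7 = 1 are ≤ 17.
Exactly 1 works: 1 value at 8 and 7 at 18 total 134; raise one of the low values by 9 (still ≤ 17) to hit 143.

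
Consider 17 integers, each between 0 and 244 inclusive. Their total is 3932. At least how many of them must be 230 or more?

3

Suppose at most 17 − j of them reach 230; then j values are ≤ 229 and the rest ≤ 244.
The total is then ≤ 229·j + 244·(17 − j) = 4148 − 15j. For this to be ≥ 3932 we need j ≤ 14, so at least 17 − 14 = 3 must reach 230.
Exactly 3 works: 3 values at 244 and 14 at 229 total 3938; lower one of the high values by 6 (still ≥ 230) to hit 3932.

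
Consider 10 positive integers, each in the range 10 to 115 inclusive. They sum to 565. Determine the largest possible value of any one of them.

115

To make one integer as large as possible, make the other 9 as small as possible.
The other 9 contribute at least 9 × 10 = 90, leaving at most 565 − 90 = 475.
But each integer is capped at 115, so the maximum is 115.
Achievable: one at 115 and the other 9 totalling 450, which fits since 9 × 10 ≤ 450 ≤ 9 × 115.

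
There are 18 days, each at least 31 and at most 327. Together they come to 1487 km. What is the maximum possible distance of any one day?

327

To make one day as large as possible, make the other 17 as small as possible.
The other 17 contribute at least 17 × 31 = 527, leaving at most 1487 − 527 = 960.
But each day is capped at 327, so the maximum is 327.
Achievable: one at 327 and the other 17 totalling 1160, which fits since 17 × 31 ≤ 1160 ≤ 17 × 327.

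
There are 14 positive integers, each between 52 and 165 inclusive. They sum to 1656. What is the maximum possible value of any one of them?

Maximizing one value means minimizing the remaining 13.
The other 13 contribute at least 13 × 52 = 676, leaving at most 1656 − 676 = 980.
But each integer is capped at 165, so the maximum is 165.
Achievable: one at 165 and the other 13 totalling 1491, which fits since 13 × 52 ≤ 1491 ≤ 13 × 165.

165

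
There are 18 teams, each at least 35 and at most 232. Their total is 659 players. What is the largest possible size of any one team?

Maximizing one value means minimizing the remaining 17.
The other 17 contribute at least 17 × 35 = 595, leaving at most 659 − 595 = 64.
Since 64 ≤ 232, this is achievable: one at 64 and 17 at 35.

64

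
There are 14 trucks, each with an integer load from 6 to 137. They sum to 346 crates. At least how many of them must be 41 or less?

7

Let j be the number exceeding 41. Then the total is ≥ 42·j + 6·(14 − j) = 84 + 36j.
So 36j ≤ 262 and j ≤ 7; hence at least 14 − 7 = 7 are ≤ 41.
Exactly 7 works: 7 values at 6 and 7 at 42 total 336; raise one of the low values by 10 (still ≤ 41) to hit 346.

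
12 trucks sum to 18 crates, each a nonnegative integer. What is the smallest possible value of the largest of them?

The average is 18/12 > 1, so not all 12 can be 1 or less; the largest is ≥ 2.
Taking 6 copies of 1 and 6 copies of 2 gives exactly 18, so 2 is attained.

2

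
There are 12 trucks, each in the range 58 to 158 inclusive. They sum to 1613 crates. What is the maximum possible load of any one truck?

To make one truck as large as possible, make the other 11 as small as possible.
The other 11 contribute at least 11 × 58 = 638, leaving at most 1613 − 638 = 975.
But each truck is capped at 158, so the maximum is 158.
Achievable: one at 158 and the other 11 totalling 1455, which fits since 11 × 58 ≤ 1455 ≤ 11 × 158.

158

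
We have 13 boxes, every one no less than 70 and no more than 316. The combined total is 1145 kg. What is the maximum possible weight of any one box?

Maximizing one value means minimizing the remaining 12.
The other 12 contribute at least 12 × 70 = 840, leaving at most 1145 − 840 = 305.
Since 305 ≤ 316, this is achievable: one at 305 and 12 at 70.

305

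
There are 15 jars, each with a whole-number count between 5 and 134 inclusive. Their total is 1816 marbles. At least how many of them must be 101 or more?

10

Suppose at most 15 − j of them reach 101; then j values are ≤ 100 and the rest ≤ 134.
The total is then ≤ 100·j + 134·(15 − j) = 2010 − 34j. For this to be ≥ 1816 we need j ≤ 5, so at least 15 − 5 = 10 must reach 101.
Exactly 10 works: 10 values at 134 and 5 at 100 total 1840; lower one of the high values by 24 (still ≥ 101) to hit 1816.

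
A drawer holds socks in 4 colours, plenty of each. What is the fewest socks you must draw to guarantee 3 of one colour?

In the worst case you draw 2 of each of the 4 colours: 4 × 2 = 8.
One more forces 3 of some colour, so 8 + 1 = 9.

9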